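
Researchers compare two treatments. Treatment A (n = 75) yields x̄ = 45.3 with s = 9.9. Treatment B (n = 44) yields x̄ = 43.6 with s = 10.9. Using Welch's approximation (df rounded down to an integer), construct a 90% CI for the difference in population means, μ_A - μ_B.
(-1.63, 5.03)

Difference: x̄₁ - x̄₂ = 1.70
SE = √(s₁²/n₁ + s₂²/n₂) = √(9.9²/75 + 10.9²/44) = 2.0018
df = 83.35 → 83 (Welch–Satterthwaite, rounded down)
t* = 1.663

CI: 1.70 ± 1.663 · 2.0018 = 1.70 ± 3.33 = (-1.63, 5.03)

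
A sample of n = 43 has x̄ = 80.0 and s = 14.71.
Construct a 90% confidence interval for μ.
(76.23, 83.77)

t-interval (σ unknown):
df = n - 1 = 42
t* = 1.682 for 90% confidence

Margin of error = t* · s/√n = 1.682 · 14.71/√43 = 3.77

CI: (76.23, 83.77)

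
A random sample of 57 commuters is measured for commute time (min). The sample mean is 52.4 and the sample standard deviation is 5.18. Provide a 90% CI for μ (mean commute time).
(51.25, 53.55)

t-interval (σ unknown):
df = n - 1 = 56
t* = 1.673 for 90% confidence

Margin of error = t* · s/√n = 1.673 · 5.18/√57 = 1.15

CI: (51.25, 53.55)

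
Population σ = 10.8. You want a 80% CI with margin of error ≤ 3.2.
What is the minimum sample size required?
n ≥ 19

For margin E ≤ 3.2:
n ≥ (z* · σ / E)²
n ≥ (1.282 · 10.8 / 3.2)²
n ≥ 18.72

Minimum n = 19 (rounding up)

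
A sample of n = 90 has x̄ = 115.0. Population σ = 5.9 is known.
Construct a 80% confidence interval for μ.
(114.20, 115.80)

z-interval (σ known):
z* = 1.282 for 80% confidence

Margin of error = z* · σ/√n = 1.282 · 5.9/√90 = 0.80

CI: (115.0 - 0.80, 115.0 + 0.80) = (114.20, 115.80)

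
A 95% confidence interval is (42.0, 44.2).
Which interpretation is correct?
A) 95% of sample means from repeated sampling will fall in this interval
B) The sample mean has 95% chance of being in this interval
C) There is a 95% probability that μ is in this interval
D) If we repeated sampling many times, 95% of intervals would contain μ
D

A) Wrong — coverage applies to intervals containing μ, not to future x̄ values.
B) Wrong — x̄ is observed and sits in the interval by construction.
C) Wrong — μ is fixed; the randomness lives in the interval, not in μ.
D) Correct — this is the frequentist long-run coverage interpretation.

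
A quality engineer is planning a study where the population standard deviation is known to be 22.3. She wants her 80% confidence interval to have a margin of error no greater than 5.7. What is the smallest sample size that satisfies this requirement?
n ≥ 26

For margin E ≤ 5.7:
n ≥ (z* · σ / E)²
n ≥ (1.282 · 22.3 / 5.7)²
n ≥ 25.16

Minimum n = 26 (rounding up)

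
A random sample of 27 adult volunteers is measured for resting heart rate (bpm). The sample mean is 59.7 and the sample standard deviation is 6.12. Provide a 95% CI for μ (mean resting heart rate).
(57.28, 62.12)

t-interval (σ unknown):
df = n - 1 = 26
t* = 2.056 for 95% confidence

Margin of error = t* · s/√n = 2.056 · 6.12/√27 = 2.42

CI: (57.28, 62.12)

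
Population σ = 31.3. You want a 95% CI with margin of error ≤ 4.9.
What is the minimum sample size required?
n ≥ 157

For margin E ≤ 4.9:
n ≥ (z* · σ / E)²
n ≥ (1.960 · 31.3 / 4.9)²
n ≥ 156.75

Minimum n = 157 (rounding up)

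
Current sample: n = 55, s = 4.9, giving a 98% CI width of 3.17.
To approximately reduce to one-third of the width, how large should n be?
n ≈ 495

CI width ∝ 1/√n
To reduce width by factor 3, need √n to grow by 3 → need 3² = 9 times as many samples.

Current: n = 55, width = 3.17
New: n = 495, width ≈ 1.03

Width reduced by factor of 3.17/1.03 = 3.08.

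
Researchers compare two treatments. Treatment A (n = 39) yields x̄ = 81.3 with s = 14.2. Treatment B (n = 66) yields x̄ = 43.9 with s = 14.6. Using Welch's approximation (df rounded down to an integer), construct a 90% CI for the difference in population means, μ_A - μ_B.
(32.58, 42.22)

Difference: x̄₁ - x̄₂ = 37.40
SE = √(s₁²/n₁ + s₂²/n₂) = √(14.2²/39 + 14.6²/66) = 2.8983
df = 81.67 → 81 (Welch–Satterthwaite, rounded down)
t* = 1.664

CI: 37.40 ± 1.664 · 2.8983 = 37.40 ± 4.82 = (32.58, 42.22)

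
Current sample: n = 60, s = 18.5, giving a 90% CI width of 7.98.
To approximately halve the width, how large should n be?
n ≈ 240

CI width ∝ 1/√n
To reduce width by factor 2, need √n to grow by 2 → need 2² = 4 times as many samples.

Current: n = 60, width = 7.98
New: n = 240, width ≈ 3.94

Width reduced by factor of 7.98/3.94 = 2.03.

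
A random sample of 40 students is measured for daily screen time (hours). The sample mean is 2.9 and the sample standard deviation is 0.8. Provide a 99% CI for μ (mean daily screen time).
(2.56, 3.24)

t-interval (σ unknown):
df = n - 1 = 39
t* = 2.708 for 99% confidence

Margin of error = t* · s/√n = 2.708 · 0.8/√40 = 0.34

CI: (2.56, 3.24)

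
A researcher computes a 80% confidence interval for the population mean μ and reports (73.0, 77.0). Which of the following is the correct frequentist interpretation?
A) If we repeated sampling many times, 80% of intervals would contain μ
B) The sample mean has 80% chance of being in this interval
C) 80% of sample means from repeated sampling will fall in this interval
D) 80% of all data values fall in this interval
A

A) Correct — this is the frequentist long-run coverage interpretation.
B) Wrong — x̄ is observed and sits in the interval by construction.
C) Wrong — coverage applies to intervals containing μ, not to future x̄ values.
D) Wrong — a CI is about the parameter μ, not individual data values.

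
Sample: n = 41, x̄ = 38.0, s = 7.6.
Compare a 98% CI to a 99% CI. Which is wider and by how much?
99% CI is wider by 0.67

df = 40
98% CI: t* = 2.423, (35.12, 40.88), width = 2 · t* · s/√n = 5.75
99% CI: t* = 2.704, (34.79, 41.21), width = 2 · t* · s/√n = 6.42

The 99% CI is wider by 6.42 - 5.75 = 0.67.
Higher confidence requires a wider interval.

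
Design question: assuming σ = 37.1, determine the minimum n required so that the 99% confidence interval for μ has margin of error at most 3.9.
n ≥ 601

For margin E ≤ 3.9:
n ≥ (z* · σ / E)²
n ≥ (2.576 · 37.1 / 3.9)²
n ≥ 600.50

Minimum n = 601 (rounding up)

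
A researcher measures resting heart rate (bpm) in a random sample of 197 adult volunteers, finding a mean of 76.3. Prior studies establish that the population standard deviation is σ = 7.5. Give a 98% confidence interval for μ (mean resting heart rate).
(75.06, 77.54)

z-interval (σ known):
z* = 2.326 for 98% confidence

Margin of error = z* · σ/√n = 2.326 · 7.5/√197 = 1.24

CI: (76.3 - 1.24, 76.3 + 1.24) = (75.06, 77.54)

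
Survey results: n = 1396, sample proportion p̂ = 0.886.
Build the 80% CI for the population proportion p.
(0.875, 0.897)

Proportion CI:
SE = √(p̂(1-p̂)/n) = √(0.886 · 0.114 / 1396) = 0.00851

z* = 1.282
Margin = z* · SE = 1.282 · 0.00851 = 0.0109

CI: 0.886 ± 0.0109 = (0.875, 0.897)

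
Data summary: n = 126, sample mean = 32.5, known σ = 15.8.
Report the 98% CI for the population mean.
(29.23, 35.77)

z-interval (σ known):
z* = 2.326 for 98% confidence

Margin of error = z* · σ/√n = 2.326 · 15.8/√126 = 3.27

CI: (32.5 - 3.27, 32.5 + 3.27) = (29.23, 35.77)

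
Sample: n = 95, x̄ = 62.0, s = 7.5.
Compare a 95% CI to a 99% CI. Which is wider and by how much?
99% CI is wider by 0.99

df = 94
95% CI: t* = 1.986, (60.47, 63.53), width = 2 · t* · s/√n = 3.06
99% CI: t* = 2.629, (59.98, 64.02), width = 2 · t* · s/√n = 4.05

The 99% CI is wider by 4.05 - 3.06 = 0.99.
Higher confidence requires a wider interval.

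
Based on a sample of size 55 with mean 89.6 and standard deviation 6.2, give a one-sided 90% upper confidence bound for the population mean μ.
μ ≤ 90.68

Upper bound (one-sided):
t* = 1.297 (one-sided for 90%)
Upper bound = x̄ + t* · s/√n = 89.6 + 1.297 · 6.2/√55 = 90.68

We are 90% confident that μ ≤ 90.68.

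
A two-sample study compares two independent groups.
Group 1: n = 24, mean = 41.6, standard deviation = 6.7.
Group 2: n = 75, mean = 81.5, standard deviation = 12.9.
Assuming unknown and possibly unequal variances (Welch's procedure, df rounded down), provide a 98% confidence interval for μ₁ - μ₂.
(-44.70, -35.10)

Difference: x̄₁ - x̄₂ = -39.90
SE = √(s₁²/n₁ + s₂²/n₂) = √(6.7²/24 + 12.9²/75) = 2.0222
df = 76.48 → 76 (Welch–Satterthwaite, rounded down)
t* = 2.376

CI: -39.90 ± 2.376 · 2.0222 = -39.90 ± 4.80 = (-44.70, -35.10)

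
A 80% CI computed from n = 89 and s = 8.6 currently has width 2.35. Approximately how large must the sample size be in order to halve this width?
n ≈ 356

CI width ∝ 1/√n
To reduce width by factor 2, need √n to grow by 2 → need 2² = 4 times as many samples.

Current: n = 89, width = 2.35
New: n = 356, width ≈ 1.17

Width reduced by factor of 2.35/1.17 = 2.01.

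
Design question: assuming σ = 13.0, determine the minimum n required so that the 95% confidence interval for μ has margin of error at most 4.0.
n ≥ 41

For margin E ≤ 4.0:
n ≥ (z* · σ / E)²
n ≥ (1.960 · 13.0 / 4.0)²
n ≥ 40.58

Minimum n = 41 (rounding up)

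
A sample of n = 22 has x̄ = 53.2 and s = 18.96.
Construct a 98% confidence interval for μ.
(43.02, 63.38)

t-interval (σ unknown):
df = n - 1 = 21
t* = 2.518 for 98% confidence

Margin of error = t* · s/√n = 2.518 · 18.96/√22 = 10.18

CI: (43.02, 63.38)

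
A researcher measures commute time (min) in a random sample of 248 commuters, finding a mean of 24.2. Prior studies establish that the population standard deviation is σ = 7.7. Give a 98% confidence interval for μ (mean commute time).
(23.06, 25.34)

z-interval (σ known):
z* = 2.326 for 98% confidence

Margin of error = z* · σ/√n = 2.326 · 7.7/√248 = 1.14

CI: (24.2 - 1.14, 24.2 + 1.14) = (23.06, 25.34)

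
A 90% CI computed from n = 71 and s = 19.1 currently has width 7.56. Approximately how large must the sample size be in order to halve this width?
n ≈ 284

CI width ∝ 1/√n
To reduce width by factor 2, need √n to grow by 2 → need 2² = 4 times as many samples.

Current: n = 71, width = 7.56
New: n = 284, width ≈ 3.74

Width reduced by factor of 7.56/3.74 = 2.02.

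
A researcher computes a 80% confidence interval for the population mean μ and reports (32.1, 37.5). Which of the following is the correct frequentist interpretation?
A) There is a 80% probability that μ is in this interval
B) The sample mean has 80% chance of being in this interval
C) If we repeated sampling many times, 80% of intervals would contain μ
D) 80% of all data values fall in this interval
C

A) Wrong — μ is fixed; the randomness lives in the interval, not in μ.
B) Wrong — x̄ is observed and sits in the interval by construction.
C) Correct — this is the frequentist long-run coverage interpretation.
D) Wrong — a CI is about the parameter μ, not individual data values.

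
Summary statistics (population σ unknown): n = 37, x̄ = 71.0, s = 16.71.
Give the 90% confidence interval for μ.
(66.36, 75.64)

t-interval (σ unknown):
df = n - 1 = 36
t* = 1.688 for 90% confidence

Margin of error = t* · s/√n = 1.688 · 16.71/√37 = 4.64

CI: (66.36, 75.64)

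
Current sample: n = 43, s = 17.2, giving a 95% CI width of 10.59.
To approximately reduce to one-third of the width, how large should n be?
n ≈ 387

CI width ∝ 1/√n
To reduce width by factor 3, need √n to grow by 3 → need 3² = 9 times as many samples.

Current: n = 43, width = 10.59
New: n = 387, width ≈ 3.44

Width reduced by factor of 10.59/3.44 = 3.08.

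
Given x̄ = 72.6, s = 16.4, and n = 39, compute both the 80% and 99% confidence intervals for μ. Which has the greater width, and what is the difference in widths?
99% CI is wider by 7.39

df = 38
80% CI: t* = 1.304, (69.18, 76.02), width = 2 · t* · s/√n = 6.85
99% CI: t* = 2.712, (65.48, 79.72), width = 2 · t* · s/√n = 14.24

The 99% CI is wider by 14.24 - 6.85 = 7.39.
Higher confidence requires a wider interval.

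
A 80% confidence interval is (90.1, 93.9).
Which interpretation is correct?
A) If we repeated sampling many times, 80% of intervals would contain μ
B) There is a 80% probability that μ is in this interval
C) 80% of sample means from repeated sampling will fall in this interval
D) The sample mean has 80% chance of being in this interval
A

A) Correct — this is the frequentist long-run coverage interpretation.
B) Wrong — μ is fixed; the randomness lives in the interval, not in μ.
C) Wrong — coverage applies to intervals containing μ, not to future x̄ values.
D) Wrong — x̄ is observed and sits in the interval by construction.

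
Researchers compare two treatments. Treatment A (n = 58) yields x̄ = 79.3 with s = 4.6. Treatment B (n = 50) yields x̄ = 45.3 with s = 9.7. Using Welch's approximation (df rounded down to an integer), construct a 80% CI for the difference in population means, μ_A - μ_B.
(32.06, 35.94)

Difference: x̄₁ - x̄₂ = 34.00
SE = √(s₁²/n₁ + s₂²/n₂) = √(4.6²/58 + 9.7²/50) = 1.4989
df = 67.66 → 67 (Welch–Satterthwaite, rounded down)
t* = 1.294

CI: 34.00 ± 1.294 · 1.4989 = 34.00 ± 1.94 = (32.06, 35.94)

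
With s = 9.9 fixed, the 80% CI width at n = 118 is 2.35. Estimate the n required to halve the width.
n ≈ 472

CI width ∝ 1/√n
To reduce width by factor 2, need √n to grow by 2 → need 2² = 4 times as many samples.

Current: n = 118, width = 2.35
New: n = 472, width ≈ 1.17

Width reduced by factor of 2.35/1.17 = 2.01.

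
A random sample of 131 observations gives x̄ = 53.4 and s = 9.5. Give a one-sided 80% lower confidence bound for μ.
μ ≥ 52.70

Lower bound (one-sided):
t* = 0.844 (one-sided for 80%)
Lower bound = x̄ - t* · s/√n = 53.4 - 0.844 · 9.5/√131 = 52.70

We are 80% confident that μ ≥ 52.70.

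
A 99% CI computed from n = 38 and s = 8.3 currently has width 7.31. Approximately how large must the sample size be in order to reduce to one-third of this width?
n ≈ 342

CI width ∝ 1/√n
To reduce width by factor 3, need √n to grow by 3 → need 3² = 9 times as many samples.

Current: n = 38, width = 7.31
New: n = 342, width ≈ 2.32

Width reduced by factor of 7.31/2.32 = 3.15.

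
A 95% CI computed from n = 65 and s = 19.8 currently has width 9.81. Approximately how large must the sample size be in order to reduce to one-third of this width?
n ≈ 585

CI width ∝ 1/√n
To reduce width by factor 3, need √n to grow by 3 → need 3² = 9 times as many samples.

Current: n = 65, width = 9.81
New: n = 585, width ≈ 3.22

Width reduced by factor of 9.81/3.22 = 3.05.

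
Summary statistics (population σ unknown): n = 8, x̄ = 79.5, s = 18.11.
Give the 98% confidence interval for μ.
(60.30, 98.70)

t-interval (σ unknown):
df = n - 1 = 7
t* = 2.998 for 98% confidence

Margin of error = t* · s/√n = 2.998 · 18.11/√8 = 19.20

CI: (60.30, 98.70)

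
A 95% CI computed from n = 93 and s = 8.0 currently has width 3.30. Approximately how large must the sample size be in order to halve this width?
n ≈ 372

CI width ∝ 1/√n
To reduce width by factor 2, need √n to grow by 2 → need 2² = 4 times as many samples.

Current: n = 93, width = 3.30
New: n = 372, width ≈ 1.63

Width reduced by factor of 3.30/1.63 = 2.02.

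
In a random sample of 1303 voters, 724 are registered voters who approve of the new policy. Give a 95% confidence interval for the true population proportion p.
(0.529, 0.583)

Proportion CI:
p̂ = 724/1303 = 0.55564
SE = √(p̂(1-p̂)/n) = √(0.55564 · 0.44436 / 1303) = 0.01377

z* = 1.960
Margin = z* · SE = 1.960 · 0.01377 = 0.0270

CI: 0.55564 ± 0.0270 = (0.529, 0.583)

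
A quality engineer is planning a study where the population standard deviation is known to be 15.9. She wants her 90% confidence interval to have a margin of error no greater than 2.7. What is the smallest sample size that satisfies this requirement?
n ≥ 94

For margin E ≤ 2.7:
n ≥ (z* · σ / E)²
n ≥ (1.645 · 15.9 / 2.7)²
n ≥ 93.84

Minimum n = 94 (rounding up)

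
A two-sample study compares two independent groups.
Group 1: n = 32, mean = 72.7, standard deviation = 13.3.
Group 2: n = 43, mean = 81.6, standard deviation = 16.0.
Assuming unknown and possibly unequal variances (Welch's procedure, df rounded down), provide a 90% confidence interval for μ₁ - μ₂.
(-14.55, -3.25)

Difference: x̄₁ - x̄₂ = -8.90
SE = √(s₁²/n₁ + s₂²/n₂) = √(13.3²/32 + 16.0²/43) = 3.3884
df = 72.05 → 72 (Welch–Satterthwaite, rounded down)
t* = 1.666

CI: -8.90 ± 1.666 · 3.3884 = -8.90 ± 5.65 = (-14.55, -3.25)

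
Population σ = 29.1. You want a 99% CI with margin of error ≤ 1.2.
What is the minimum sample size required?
n ≥ 3903

For margin E ≤ 1.2:
n ≥ (z* · σ / E)²
n ≥ (2.576 · 29.1 / 1.2)²
n ≥ 3902.25

Minimum n = 3903 (rounding up)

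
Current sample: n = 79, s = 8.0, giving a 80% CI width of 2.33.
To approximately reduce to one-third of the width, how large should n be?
n ≈ 711

CI width ∝ 1/√n
To reduce width by factor 3, need √n to grow by 3 → need 3² = 9 times as many samples.

Current: n = 79, width = 2.33
New: n = 711, width ≈ 0.77

Width reduced by factor of 2.33/0.77 = 3.03.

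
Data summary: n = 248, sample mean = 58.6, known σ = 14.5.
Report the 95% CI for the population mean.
(56.80, 60.40)

z-interval (σ known):
z* = 1.960 for 95% confidence

Margin of error = z* · σ/√n = 1.960 · 14.5/√248 = 1.80

CI: (58.6 - 1.80, 58.6 + 1.80) = (56.80, 60.40)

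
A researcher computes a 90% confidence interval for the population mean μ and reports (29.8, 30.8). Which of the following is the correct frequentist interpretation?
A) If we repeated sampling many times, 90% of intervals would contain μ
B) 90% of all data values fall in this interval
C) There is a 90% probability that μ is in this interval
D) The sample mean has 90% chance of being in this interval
A

A) Correct — this is the frequentist long-run coverage interpretation.
B) Wrong — a CI is about the parameter μ, not individual data values.
C) Wrong — μ is fixed; the randomness lives in the interval, not in μ.
D) Wrong — x̄ is observed and sits in the interval by construction.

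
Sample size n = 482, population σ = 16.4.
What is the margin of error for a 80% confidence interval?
Margin of error = 0.96

Margin of error = z* · σ/√n
= 1.282 · 16.4/√482
= 1.282 · 16.4/21.9545
= 0.96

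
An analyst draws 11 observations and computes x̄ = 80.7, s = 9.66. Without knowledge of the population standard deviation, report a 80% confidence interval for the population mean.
(76.70, 84.70)

t-interval (σ unknown):
df = n - 1 = 10
t* = 1.372 for 80% confidence

Margin of error = t* · s/√n = 1.372 · 9.66/√11 = 4.00

CI: (76.70, 84.70)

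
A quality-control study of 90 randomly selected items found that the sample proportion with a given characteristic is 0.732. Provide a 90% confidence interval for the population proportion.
(0.655, 0.809)

Proportion CI:
SE = √(p̂(1-p̂)/n) = √(0.732 · 0.268 / 90) = 0.04669

z* = 1.645
Margin = z* · SE = 1.645 · 0.04669 = 0.0768

CI: 0.732 ± 0.0768 = (0.655, 0.809)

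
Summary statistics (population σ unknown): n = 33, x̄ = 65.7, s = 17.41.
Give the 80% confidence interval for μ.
(61.73, 69.67)

t-interval (σ unknown):
df = n - 1 = 32
t* = 1.309 for 80% confidence

Margin of error = t* · s/√n = 1.309 · 17.41/√33 = 3.97

CI: (61.73, 69.67)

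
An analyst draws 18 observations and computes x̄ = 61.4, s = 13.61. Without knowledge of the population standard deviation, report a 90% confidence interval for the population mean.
(55.82, 66.98)

t-interval (σ unknown):
df = n - 1 = 17
t* = 1.740 for 90% confidence

Margin of error = t* · s/√n = 1.740 · 13.61/√18 = 5.58

CI: (55.82, 66.98)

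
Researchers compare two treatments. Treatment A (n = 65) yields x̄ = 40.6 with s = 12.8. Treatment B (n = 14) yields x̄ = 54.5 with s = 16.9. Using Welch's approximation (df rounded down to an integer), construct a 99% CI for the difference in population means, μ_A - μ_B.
(-27.88, 0.08)

Difference: x̄₁ - x̄₂ = -13.90
SE = √(s₁²/n₁ + s₂²/n₂) = √(12.8²/65 + 16.9²/14) = 4.7876
df = 16.36 → 16 (Welch–Satterthwaite, rounded down)
t* = 2.921

CI: -13.90 ± 2.921 · 4.7876 = -13.90 ± 13.98 = (-27.88, 0.08)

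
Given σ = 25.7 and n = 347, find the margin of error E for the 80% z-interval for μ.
Margin of error = 1.77

Margin of error = z* · σ/√n
= 1.282 · 25.7/√347
= 1.282 · 25.7/18.6279
= 1.77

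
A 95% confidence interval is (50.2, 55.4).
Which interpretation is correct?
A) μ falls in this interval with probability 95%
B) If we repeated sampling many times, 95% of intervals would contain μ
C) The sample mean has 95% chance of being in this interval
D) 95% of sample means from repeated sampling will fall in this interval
B

A) Wrong — μ is fixed; the randomness lives in the interval, not in μ.
B) Correct — this is the frequentist long-run coverage interpretation.
C) Wrong — x̄ is observed and sits in the interval by construction.
D) Wrong — coverage applies to intervals containing μ, not to future x̄ values.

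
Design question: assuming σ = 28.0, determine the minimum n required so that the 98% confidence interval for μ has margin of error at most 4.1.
n ≥ 253

For margin E ≤ 4.1:
n ≥ (z* · σ / E)²
n ≥ (2.326 · 28.0 / 4.1)²
n ≥ 252.33

Minimum n = 253 (rounding up)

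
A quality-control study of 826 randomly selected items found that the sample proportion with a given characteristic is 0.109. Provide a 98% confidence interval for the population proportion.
(0.084, 0.134)

Proportion CI:
SE = √(p̂(1-p̂)/n) = √(0.109 · 0.891 / 826) = 0.01084

z* = 2.326
Margin = z* · SE = 2.326 · 0.01084 = 0.0252

CI: 0.109 ± 0.0252 = (0.084, 0.134)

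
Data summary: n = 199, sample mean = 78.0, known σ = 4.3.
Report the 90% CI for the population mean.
(77.50, 78.50)

z-interval (σ known):
z* = 1.645 for 90% confidence

Margin of error = z* · σ/√n = 1.645 · 4.3/√199 = 0.50

CI: (78.0 - 0.50, 78.0 + 0.50) = (77.50, 78.50)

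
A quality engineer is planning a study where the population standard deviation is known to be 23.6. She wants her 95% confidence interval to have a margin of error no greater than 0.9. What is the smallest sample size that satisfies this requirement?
n ≥ 2642

For margin E ≤ 0.9:
n ≥ (z* · σ / E)²
n ≥ (1.960 · 23.6 / 0.9)²
n ≥ 2641.50

Minimum n = 2642 (rounding up)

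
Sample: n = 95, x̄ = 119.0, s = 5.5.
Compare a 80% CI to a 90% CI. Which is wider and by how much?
90% CI is wider by 0.41

df = 94
80% CI: t* = 1.291, (118.27, 119.73), width = 2 · t* · s/√n = 1.46
90% CI: t* = 1.661, (118.06, 119.94), width = 2 · t* · s/√n = 1.87

The 90% CI is wider by 1.87 - 1.46 = 0.41.
Higher confidence requires a wider interval.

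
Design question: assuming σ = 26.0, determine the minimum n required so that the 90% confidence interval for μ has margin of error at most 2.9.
n ≥ 218

For margin E ≤ 2.9:
n ≥ (z* · σ / E)²
n ≥ (1.645 · 26.0 / 2.9)²
n ≥ 217.51

Minimum n = 218 (rounding up)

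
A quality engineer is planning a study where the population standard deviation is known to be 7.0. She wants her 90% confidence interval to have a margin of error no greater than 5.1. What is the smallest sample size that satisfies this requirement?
n ≥ 6

For margin E ≤ 5.1:
n ≥ (z* · σ / E)²
n ≥ (1.645 · 7.0 / 5.1)²
n ≥ 5.10

Minimum n = 6 (rounding up)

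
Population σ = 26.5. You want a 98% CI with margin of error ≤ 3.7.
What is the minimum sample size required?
n ≥ 278

For margin E ≤ 3.7:
n ≥ (z* · σ / E)²
n ≥ (2.326 · 26.5 / 3.7)²
n ≥ 277.53

Minimum n = 278 (rounding up)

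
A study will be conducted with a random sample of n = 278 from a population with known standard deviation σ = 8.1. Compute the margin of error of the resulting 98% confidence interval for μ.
Margin of error = 1.13

Margin of error = z* · σ/√n
= 2.326 · 8.1/√278
= 2.326 · 8.1/16.6733
= 1.13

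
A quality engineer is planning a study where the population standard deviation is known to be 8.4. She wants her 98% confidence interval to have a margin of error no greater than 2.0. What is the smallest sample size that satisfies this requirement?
n ≥ 96

For margin E ≤ 2.0:
n ≥ (z* · σ / E)²
n ≥ (2.326 · 8.4 / 2.0)²
n ≥ 95.44

Minimum n = 96 (rounding up)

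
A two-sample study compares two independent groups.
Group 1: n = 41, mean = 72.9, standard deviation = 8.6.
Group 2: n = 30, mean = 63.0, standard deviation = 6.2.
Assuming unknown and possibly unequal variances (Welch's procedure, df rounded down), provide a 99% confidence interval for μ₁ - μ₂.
(5.25, 14.55)

Difference: x̄₁ - x̄₂ = 9.90
SE = √(s₁²/n₁ + s₂²/n₂) = √(8.6²/41 + 6.2²/30) = 1.7565
df = 68.99 → 68 (Welch–Satterthwaite, rounded down)
t* = 2.650

CI: 9.90 ± 2.650 · 1.7565 = 9.90 ± 4.65 = (5.25, 14.55)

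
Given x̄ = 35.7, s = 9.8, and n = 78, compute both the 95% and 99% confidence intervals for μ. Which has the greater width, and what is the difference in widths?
99% CI is wider by 1.44

df = 77
95% CI: t* = 1.991, (33.49, 37.91), width = 2 · t* · s/√n = 4.42
99% CI: t* = 2.641, (32.77, 38.63), width = 2 · t* · s/√n = 5.86

The 99% CI is wider by 5.86 - 4.42 = 1.44.
Higher confidence requires a wider interval.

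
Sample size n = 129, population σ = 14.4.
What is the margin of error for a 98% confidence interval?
Margin of error = 2.95

Margin of error = z* · σ/√n
= 2.326 · 14.4/√129
= 2.326 · 14.4/11.3578
= 2.95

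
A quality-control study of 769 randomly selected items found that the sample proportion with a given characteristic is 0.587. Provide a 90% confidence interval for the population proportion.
(0.558, 0.616)

Proportion CI:
SE = √(p̂(1-p̂)/n) = √(0.587 · 0.413 / 769) = 0.01776

z* = 1.645
Margin = z* · SE = 1.645 · 0.01776 = 0.0292

CI: 0.587 ± 0.0292 = (0.558, 0.616)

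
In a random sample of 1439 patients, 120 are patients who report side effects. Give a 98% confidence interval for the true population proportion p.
(0.066, 0.100)

Proportion CI:
p̂ = 120/1439 = 0.08339
SE = √(p̂(1-p̂)/n) = √(0.08339 · 0.91661 / 1439) = 0.00729

z* = 2.326
Margin = z* · SE = 2.326 · 0.00729 = 0.0170

CI: 0.08339 ± 0.0170 = (0.066, 0.100)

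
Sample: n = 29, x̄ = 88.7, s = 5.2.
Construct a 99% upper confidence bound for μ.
μ ≤ 91.08

Upper bound (one-sided):
t* = 2.467 (one-sided for 99%)
Upper bound = x̄ + t* · s/√n = 88.7 + 2.467 · 5.2/√29 = 91.08

We are 99% confident that μ ≤ 91.08.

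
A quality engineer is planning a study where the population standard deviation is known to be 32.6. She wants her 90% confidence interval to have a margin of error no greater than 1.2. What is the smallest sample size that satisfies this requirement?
n ≥ 1998

For margin E ≤ 1.2:
n ≥ (z* · σ / E)²
n ≥ (1.645 · 32.6 / 1.2)²
n ≥ 1997.12

Minimum n = 1998 (rounding up)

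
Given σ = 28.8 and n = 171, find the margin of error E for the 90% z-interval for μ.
Margin of error = 3.62

Margin of error = z* · σ/√n
= 1.645 · 28.8/√171
= 1.645 · 28.8/13.0767
= 3.62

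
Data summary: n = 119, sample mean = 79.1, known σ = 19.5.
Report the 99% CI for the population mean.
(74.50, 83.70)

z-interval (σ known):
z* = 2.576 for 99% confidence

Margin of error = z* · σ/√n = 2.576 · 19.5/√119 = 4.60

CI: (79.1 - 4.60, 79.1 + 4.60) = (74.50, 83.70)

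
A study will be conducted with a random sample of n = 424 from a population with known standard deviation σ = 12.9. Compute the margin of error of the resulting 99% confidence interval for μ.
Margin of error = 1.61

Margin of error = z* · σ/√n
= 2.576 · 12.9/√424
= 2.576 · 12.9/20.5913
= 1.61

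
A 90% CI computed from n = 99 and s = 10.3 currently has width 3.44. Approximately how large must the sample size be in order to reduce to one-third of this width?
n ≈ 891

CI width ∝ 1/√n
To reduce width by factor 3, need √n to grow by 3 → need 3² = 9 times as many samples.

Current: n = 99, width = 3.44
New: n = 891, width ≈ 1.14

Width reduced by factor of 3.44/1.14 = 3.02.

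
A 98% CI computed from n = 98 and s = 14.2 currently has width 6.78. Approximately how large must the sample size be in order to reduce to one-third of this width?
n ≈ 882

CI width ∝ 1/√n
To reduce width by factor 3, need √n to grow by 3 → need 3² = 9 times as many samples.

Current: n = 98, width = 6.78
New: n = 882, width ≈ 2.23

Width reduced by factor of 6.78/2.23 = 3.04.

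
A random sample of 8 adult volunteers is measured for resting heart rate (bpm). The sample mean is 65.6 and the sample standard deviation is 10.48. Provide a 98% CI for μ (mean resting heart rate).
(54.49, 76.71)

t-interval (σ unknown):
df = n - 1 = 7
t* = 2.998 for 98% confidence

Margin of error = t* · s/√n = 2.998 · 10.48/√8 = 11.11

CI: (54.49, 76.71)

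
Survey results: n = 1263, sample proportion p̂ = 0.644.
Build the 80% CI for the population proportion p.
(0.627, 0.661)

Proportion CI:
SE = √(p̂(1-p̂)/n) = √(0.644 · 0.356 / 1263) = 0.01347

z* = 1.282
Margin = z* · SE = 1.282 · 0.01347 = 0.0173

CI: 0.644 ± 0.0173 = (0.627, 0.661)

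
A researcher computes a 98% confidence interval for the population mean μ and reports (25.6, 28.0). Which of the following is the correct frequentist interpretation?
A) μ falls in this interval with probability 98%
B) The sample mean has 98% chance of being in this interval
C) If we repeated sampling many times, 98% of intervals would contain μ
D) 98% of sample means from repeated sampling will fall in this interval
C

A) Wrong — μ is fixed; the randomness lives in the interval, not in μ.
B) Wrong — x̄ is observed and sits in the interval by construction.
C) Correct — this is the frequentist long-run coverage interpretation.
D) Wrong — coverage applies to intervals containing μ, not to future x̄ values.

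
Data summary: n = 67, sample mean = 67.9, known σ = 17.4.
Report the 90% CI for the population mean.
(64.40, 71.40)

z-interval (σ known):
z* = 1.645 for 90% confidence

Margin of error = z* · σ/√n = 1.645 · 17.4/√67 = 3.50

CI: (67.9 - 3.50, 67.9 + 3.50) = (64.40, 71.40)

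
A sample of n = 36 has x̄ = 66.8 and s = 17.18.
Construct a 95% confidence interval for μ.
(60.99, 72.61)

t-interval (σ unknown):
df = n - 1 = 35
t* = 2.030 for 95% confidence

Margin of error = t* · s/√n = 2.030 · 17.18/√36 = 5.81

CI: (60.99, 72.61)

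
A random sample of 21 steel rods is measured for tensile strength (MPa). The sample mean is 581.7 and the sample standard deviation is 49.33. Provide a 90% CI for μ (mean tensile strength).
(563.13, 600.27)

t-interval (σ unknown):
df = n - 1 = 20
t* = 1.725 for 90% confidence

Margin of error = t* · s/√n = 1.725 · 49.33/√21 = 18.57

CI: (563.13, 600.27)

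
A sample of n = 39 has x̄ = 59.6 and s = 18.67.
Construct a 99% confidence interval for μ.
(51.49, 67.71)

t-interval (σ unknown):
df = n - 1 = 38
t* = 2.712 for 99% confidence

Margin of error = t* · s/√n = 2.712 · 18.67/√39 = 8.11

CI: (51.49, 67.71)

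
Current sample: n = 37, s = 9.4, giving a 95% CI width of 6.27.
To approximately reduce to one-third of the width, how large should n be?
n ≈ 333

CI width ∝ 1/√n
To reduce width by factor 3, need √n to grow by 3 → need 3² = 9 times as many samples.

Current: n = 37, width = 6.27
New: n = 333, width ≈ 2.03

Width reduced by factor of 6.27/2.03 = 3.09.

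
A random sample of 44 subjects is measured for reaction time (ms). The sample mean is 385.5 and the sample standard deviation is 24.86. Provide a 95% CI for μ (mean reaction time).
(377.94, 393.06)

t-interval (σ unknown):
df = n - 1 = 43
t* = 2.017 for 95% confidence

Margin of error = t* · s/√n = 2.017 · 24.86/√44 = 7.56

CI: (377.94, 393.06)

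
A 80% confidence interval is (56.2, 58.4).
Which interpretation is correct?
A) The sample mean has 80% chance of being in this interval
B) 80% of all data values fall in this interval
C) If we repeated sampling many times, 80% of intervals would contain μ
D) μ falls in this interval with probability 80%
C

A) Wrong — x̄ is observed and sits in the interval by construction.
B) Wrong — a CI is about the parameter μ, not individual data values.
C) Correct — this is the frequentist long-run coverage interpretation.
D) Wrong — μ is fixed; the randomness lives in the interval, not in μ.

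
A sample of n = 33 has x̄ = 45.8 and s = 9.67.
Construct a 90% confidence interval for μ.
(42.95, 48.65)

t-interval (σ unknown):
df = n - 1 = 32
t* = 1.694 for 90% confidence

Margin of error = t* · s/√n = 1.694 · 9.67/√33 = 2.85

CI: (42.95, 48.65)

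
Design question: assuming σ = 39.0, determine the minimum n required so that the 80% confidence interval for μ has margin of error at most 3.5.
n ≥ 205

For margin E ≤ 3.5:
n ≥ (z* · σ / E)²
n ≥ (1.282 · 39.0 / 3.5)²
n ≥ 204.07

Minimum n = 205 (rounding up)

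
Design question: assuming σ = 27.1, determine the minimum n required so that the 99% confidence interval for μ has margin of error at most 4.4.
n ≥ 252

For margin E ≤ 4.4:
n ≥ (z* · σ / E)²
n ≥ (2.576 · 27.1 / 4.4)²
n ≥ 251.72

Minimum n = 252 (rounding up)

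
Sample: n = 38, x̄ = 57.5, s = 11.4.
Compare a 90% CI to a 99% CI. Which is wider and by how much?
99% CI is wider by 3.80

df = 37
90% CI: t* = 1.687, (54.38, 60.62), width = 2 · t* · s/√n = 6.24
99% CI: t* = 2.715, (52.48, 62.52), width = 2 · t* · s/√n = 10.04

The 99% CI is wider by 10.04 - 6.24 = 3.80.
Higher confidence requires a wider interval.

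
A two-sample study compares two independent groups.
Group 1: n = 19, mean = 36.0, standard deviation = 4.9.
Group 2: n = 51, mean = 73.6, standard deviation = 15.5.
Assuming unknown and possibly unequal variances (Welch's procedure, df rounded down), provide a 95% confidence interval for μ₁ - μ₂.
(-42.48, -32.72)

Difference: x̄₁ - x̄₂ = -37.60
SE = √(s₁²/n₁ + s₂²/n₂) = √(4.9²/19 + 15.5²/51) = 2.4443
df = 67.03 → 67 (Welch–Satterthwaite, rounded down)
t* = 1.996

CI: -37.60 ± 1.996 · 2.4443 = -37.60 ± 4.88 = (-42.48, -32.72)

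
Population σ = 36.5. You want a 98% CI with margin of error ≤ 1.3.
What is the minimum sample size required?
n ≥ 4265

For margin E ≤ 1.3:
n ≥ (z* · σ / E)²
n ≥ (2.326 · 36.5 / 1.3)²
n ≥ 4264.99

Minimum n = 4265 (rounding up)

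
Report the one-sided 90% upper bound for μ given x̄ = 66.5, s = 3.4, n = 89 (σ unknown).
μ ≤ 66.97

Upper bound (one-sided):
t* = 1.291 (one-sided for 90%)
Upper bound = x̄ + t* · s/√n = 66.5 + 1.291 · 3.4/√89 = 66.97

We are 90% confident that μ ≤ 66.97.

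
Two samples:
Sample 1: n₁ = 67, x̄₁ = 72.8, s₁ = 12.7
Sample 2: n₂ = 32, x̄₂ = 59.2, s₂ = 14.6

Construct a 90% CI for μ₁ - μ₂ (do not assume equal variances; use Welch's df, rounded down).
(8.56, 18.64)

Difference: x̄₁ - x̄₂ = 13.60
SE = √(s₁²/n₁ + s₂²/n₂) = √(12.7²/67 + 14.6²/32) = 3.0114
df = 54.13 → 54 (Welch–Satterthwaite, rounded down)
t* = 1.674

CI: 13.60 ± 1.674 · 3.0114 = 13.60 ± 5.04 = (8.56, 18.64)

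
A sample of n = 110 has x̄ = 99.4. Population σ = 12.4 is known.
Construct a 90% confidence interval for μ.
(97.46, 101.34)

z-interval (σ known):
z* = 1.645 for 90% confidence

Margin of error = z* · σ/√n = 1.645 · 12.4/√110 = 1.94

CI: (99.4 - 1.94, 99.4 + 1.94) = (97.46, 101.34)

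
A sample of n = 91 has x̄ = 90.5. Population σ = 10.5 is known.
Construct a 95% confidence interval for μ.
(88.34, 92.66)

z-interval (σ known):
z* = 1.960 for 95% confidence

Margin of error = z* · σ/√n = 1.960 · 10.5/√91 = 2.16

CI: (90.5 - 2.16, 90.5 + 2.16) = (88.34, 92.66)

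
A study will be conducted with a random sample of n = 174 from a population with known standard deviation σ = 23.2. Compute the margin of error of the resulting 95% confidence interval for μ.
Margin of error = 3.45

Margin of error = z* · σ/√n
= 1.960 · 23.2/√174
= 1.960 · 23.2/13.1909
= 3.45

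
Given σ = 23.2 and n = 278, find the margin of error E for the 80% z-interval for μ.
Margin of error = 1.78

Margin of error = z* · σ/√n
= 1.282 · 23.2/√278
= 1.282 · 23.2/16.6733
= 1.78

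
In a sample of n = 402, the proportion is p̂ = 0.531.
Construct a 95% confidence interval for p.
(0.482, 0.580)

Proportion CI:
SE = √(p̂(1-p̂)/n) = √(0.531 · 0.469 / 402) = 0.02489

z* = 1.960
Margin = z* · SE = 1.960 · 0.02489 = 0.0488

CI: 0.531 ± 0.0488 = (0.482, 0.580)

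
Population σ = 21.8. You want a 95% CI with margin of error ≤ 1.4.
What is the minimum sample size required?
n ≥ 932

For margin E ≤ 1.4:
n ≥ (z* · σ / E)²
n ≥ (1.960 · 21.8 / 1.4)²
n ≥ 931.47

Minimum n = 932 (rounding up)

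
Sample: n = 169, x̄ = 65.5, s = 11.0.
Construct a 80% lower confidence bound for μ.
μ ≥ 64.79

Lower bound (one-sided):
t* = 0.844 (one-sided for 80%)
Lower bound = x̄ - t* · s/√n = 65.5 - 0.844 · 11.0/√169 = 64.79

We are 80% confident that μ ≥ 64.79.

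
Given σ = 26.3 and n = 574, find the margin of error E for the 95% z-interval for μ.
Margin of error = 2.15

Margin of error = z* · σ/√n
= 1.960 · 26.3/√574
= 1.960 · 26.3/23.9583
= 2.15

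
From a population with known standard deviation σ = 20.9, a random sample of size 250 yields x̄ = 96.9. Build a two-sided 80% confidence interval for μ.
(95.21, 98.59)

z-interval (σ known):
z* = 1.282 for 80% confidence

Margin of error = z* · σ/√n = 1.282 · 20.9/√250 = 1.69

CI: (96.9 - 1.69, 96.9 + 1.69) = (95.21, 98.59)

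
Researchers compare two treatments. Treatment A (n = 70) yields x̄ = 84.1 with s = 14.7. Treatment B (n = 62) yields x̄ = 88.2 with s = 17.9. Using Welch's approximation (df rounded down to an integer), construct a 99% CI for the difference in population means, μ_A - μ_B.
(-11.62, 3.42)

Difference: x̄₁ - x̄₂ = -4.10
SE = √(s₁²/n₁ + s₂²/n₂) = √(14.7²/70 + 17.9²/62) = 2.8731
df = 118.32 → 118 (Welch–Satterthwaite, rounded down)
t* = 2.618

CI: -4.10 ± 2.618 · 2.8731 = -4.10 ± 7.52 = (-11.62, 3.42)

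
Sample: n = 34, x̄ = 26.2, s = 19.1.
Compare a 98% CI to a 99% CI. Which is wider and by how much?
99% CI is wider by 1.88

df = 33
98% CI: t* = 2.445, (18.19, 34.21), width = 2 · t* · s/√n = 16.02
99% CI: t* = 2.733, (17.25, 35.15), width = 2 · t* · s/√n = 17.90

The 99% CI is wider by 17.90 - 16.02 = 1.88.
Higher confidence requires a wider interval.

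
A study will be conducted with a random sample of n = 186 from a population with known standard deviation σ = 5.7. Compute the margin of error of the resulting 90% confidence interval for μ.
Margin of error = 0.69

Margin of error = z* · σ/√n
= 1.645 · 5.7/√186
= 1.645 · 5.7/13.6382
= 0.69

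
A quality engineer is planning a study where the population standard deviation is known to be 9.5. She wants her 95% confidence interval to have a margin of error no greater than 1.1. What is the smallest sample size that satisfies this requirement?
n ≥ 287

For margin E ≤ 1.1:
n ≥ (z* · σ / E)²
n ≥ (1.960 · 9.5 / 1.1)²
n ≥ 286.53

Minimum n = 287 (rounding up)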